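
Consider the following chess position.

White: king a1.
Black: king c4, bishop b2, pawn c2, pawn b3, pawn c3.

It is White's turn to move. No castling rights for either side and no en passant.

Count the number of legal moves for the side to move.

White to move; king on a1.
In check: yes, from the black bishop on b2.
Legal moves: none.
Count: 0.

0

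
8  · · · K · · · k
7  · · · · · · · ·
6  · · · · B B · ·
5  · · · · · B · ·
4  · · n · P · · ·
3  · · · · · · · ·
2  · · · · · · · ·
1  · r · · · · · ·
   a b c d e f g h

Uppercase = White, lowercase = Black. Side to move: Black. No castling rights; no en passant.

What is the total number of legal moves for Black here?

Black to move; king on h8.
In check: yes, from the white bishop on f6.
Legal moves: none.
Count: 0.

0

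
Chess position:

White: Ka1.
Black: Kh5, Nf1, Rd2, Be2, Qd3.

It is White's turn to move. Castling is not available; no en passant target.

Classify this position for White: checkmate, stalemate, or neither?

White to move; white king on a1.
In check: no.
King squares — b1: attacked by Qd3; a2: attacked by Rd2; b2: attacked by Rd2.
Legal moves for White: none.
Not in check and no legal moves → stalemate.

stalemate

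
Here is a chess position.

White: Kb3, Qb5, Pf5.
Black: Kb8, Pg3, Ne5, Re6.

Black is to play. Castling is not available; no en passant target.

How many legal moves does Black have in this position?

5

Black to move; king on b8.
In check: yes, from the white queen on b5.
Legal moves: Kc8, Ka8, Kc7, Ka7, Rb6.
Count: 5.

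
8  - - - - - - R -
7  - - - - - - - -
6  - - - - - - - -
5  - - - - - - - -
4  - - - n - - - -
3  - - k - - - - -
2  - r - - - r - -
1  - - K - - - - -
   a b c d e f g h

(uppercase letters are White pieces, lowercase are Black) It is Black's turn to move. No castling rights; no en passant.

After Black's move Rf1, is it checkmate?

yes

After Rf1: white king on c1; in check: yes, from the black rook on f1.
King squares — b1: attacked by Rf1; d1: attacked by Rf1; b2: attacked by Kc3; c2: attacked by Rb2; d2: attacked by Rb2.
White has no legal moves → checkmate.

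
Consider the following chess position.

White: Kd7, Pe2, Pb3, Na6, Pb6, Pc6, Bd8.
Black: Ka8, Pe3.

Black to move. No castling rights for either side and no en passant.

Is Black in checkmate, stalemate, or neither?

Black to move; black king on a8.
In check: no.
King squares — a7: attacked by Pb6; b7: attacked by Pc6; b8: attacked by Na6.
Legal moves for Black: none.
Not in check and no legal moves → stalemate.

stalemate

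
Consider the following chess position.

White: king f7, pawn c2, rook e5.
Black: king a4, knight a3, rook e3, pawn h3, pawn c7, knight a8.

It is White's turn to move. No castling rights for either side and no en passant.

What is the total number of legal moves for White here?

22

White to move; king on f7.
In check: no.
Legal moves: Kg8, Kf8, Ke8, Kg7, Ke7, Kg6, Kf6, Ke6, Re8, Re7, Re6, Rh5, Rg5, Rf5, Rd5, Rc5, Rb5, Ra5+, Re4+, Rxe3, c3, c4.
Count: 22.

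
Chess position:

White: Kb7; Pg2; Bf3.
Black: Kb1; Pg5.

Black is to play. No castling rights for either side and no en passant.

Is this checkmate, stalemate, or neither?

neither

Black to move; black king on b1.
In check: no.
Legal moves for Black: Kc2, Kb2, Ka2, Kc1, Ka1, g4.
Black has 6 legal moves and is not in check → neither.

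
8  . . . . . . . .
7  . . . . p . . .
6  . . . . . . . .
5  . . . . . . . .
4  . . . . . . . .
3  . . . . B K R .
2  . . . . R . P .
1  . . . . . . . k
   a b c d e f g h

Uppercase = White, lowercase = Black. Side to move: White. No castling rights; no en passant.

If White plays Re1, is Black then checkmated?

no

After Re1: black king on h1; in check: yes, from the white rook on e1.
Black has 1 legal reply: Kh2.
In check but a legal move exists → not checkmate.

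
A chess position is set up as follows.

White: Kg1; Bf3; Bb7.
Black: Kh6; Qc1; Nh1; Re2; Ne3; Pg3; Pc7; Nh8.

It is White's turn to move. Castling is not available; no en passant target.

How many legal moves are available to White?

White to move; king on g1.
In check: yes, from the black queen on c1.
Legal moves: none.
Count: 0.

0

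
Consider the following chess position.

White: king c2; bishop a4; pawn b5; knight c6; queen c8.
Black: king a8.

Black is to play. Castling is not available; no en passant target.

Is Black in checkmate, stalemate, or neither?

checkmate

Black to move; black king on a8.
In check: yes, from the white queen on c8.
King squares — a7: attacked by Nc6; b7: attacked by Qc8; b8: attacked by Nc6.
Legal moves for Black: none.
In check with no legal moves → checkmate.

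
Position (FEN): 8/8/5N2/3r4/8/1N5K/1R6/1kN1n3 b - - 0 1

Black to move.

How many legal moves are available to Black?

1

Black to move; king on b1.
In check: yes, from the white rook on b2.
Legal moves: Kxb2.
Count: 1.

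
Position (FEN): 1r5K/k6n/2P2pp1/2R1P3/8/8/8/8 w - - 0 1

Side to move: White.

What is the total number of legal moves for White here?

White to move; king on h8.
In check: yes, from the black rook on b8.
Legal moves: Kxh7, Kg7.
Count: 2.

2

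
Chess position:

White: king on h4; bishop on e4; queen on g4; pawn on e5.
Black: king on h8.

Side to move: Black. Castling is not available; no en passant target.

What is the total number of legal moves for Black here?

Black to move; king on h8.
In check: no.
Legal moves: none.
Count: 0.

0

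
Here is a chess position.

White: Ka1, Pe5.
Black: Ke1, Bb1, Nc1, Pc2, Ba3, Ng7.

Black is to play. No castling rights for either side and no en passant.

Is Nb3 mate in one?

yes

After Nb3: white king on a1; in check: yes, from the black knight on b3.
King squares — b1: attacked by Pc2; a2: attacked by Bb1; b2: attacked by Ba3.
White has no legal moves → checkmate.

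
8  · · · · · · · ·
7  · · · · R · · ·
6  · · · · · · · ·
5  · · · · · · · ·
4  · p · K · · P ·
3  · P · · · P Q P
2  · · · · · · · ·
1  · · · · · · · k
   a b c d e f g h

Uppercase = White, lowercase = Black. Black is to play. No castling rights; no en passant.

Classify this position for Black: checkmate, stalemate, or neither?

stalemate

Black to move; black king on h1.
In check: no.
King squares — g1: attacked by Qg3; g2: attacked by Qg3; h2: attacked by Qg3.
Legal moves for Black: none.
Not in check and no legal moves → stalemate.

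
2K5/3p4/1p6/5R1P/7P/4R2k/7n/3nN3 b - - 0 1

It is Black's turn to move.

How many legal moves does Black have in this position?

Black to move; king on h3.
In check: yes, from the white rook on e3.
Legal moves: Kxh4, Kg4, Nf3, Nxe3.
Count: 4.

4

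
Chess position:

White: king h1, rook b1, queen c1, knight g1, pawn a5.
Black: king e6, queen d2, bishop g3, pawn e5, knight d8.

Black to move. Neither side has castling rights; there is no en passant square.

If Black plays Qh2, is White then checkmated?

After Qh2: white king on h1; in check: yes, from the black queen on h2.
King squares — g1: own knight; g2: attacked by Qh2; h2: attacked by Bg3.
White has no legal moves → checkmate.

yes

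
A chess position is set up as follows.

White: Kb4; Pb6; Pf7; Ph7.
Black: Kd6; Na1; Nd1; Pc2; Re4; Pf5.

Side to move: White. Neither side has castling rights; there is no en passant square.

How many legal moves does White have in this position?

White to move; king on b4.
In check: yes, from the black rook on e4.
Legal moves: Kb5, Ka5, Ka3.
Count: 3.

3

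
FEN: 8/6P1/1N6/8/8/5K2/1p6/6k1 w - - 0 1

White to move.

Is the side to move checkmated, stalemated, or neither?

neither

White to move; white king on f3.
In check: no.
Legal moves for White: Nc8, Na8, Nd7, Nd5, Nc4, Na4, Kg4, Kf4, Ke4, Kg3, Ke3, Ke2, g8=Q+, g8=R+, g8=B, g8=N.
White has 16 legal moves and is not in check → neither.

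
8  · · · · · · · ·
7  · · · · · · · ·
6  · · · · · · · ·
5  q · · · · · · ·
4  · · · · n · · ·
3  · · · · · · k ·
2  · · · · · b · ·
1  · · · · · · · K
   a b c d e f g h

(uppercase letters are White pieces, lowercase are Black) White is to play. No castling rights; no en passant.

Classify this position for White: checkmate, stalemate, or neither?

White to move; white king on h1.
In check: no.
King squares — g1: attacked by Bf2; g2: attacked by Kg3; h2: attacked by Kg3.
Legal moves for White: none.
Not in check and no legal moves → stalemate.

stalemate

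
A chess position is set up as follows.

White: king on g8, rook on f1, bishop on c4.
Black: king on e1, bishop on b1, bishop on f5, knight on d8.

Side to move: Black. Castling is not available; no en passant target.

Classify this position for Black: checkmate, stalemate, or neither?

Black to move; black king on e1.
In check: yes, from the white rook on f1.
Legal moves for Black: Kd2.
Black is in check but has 1 legal move → neither.

neither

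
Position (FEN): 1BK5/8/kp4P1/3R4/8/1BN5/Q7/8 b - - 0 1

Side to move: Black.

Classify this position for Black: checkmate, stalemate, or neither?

checkmate

Black to move; black king on a6.
In check: yes, from the white queen on a2.
King squares — a5: attacked by Qa2; b5: attacked by Nc3; b6: own pawn; a7: attacked by Qa2; b7: attacked by Kc8.
Legal moves for Black: none.
In check with no legal moves → checkmate.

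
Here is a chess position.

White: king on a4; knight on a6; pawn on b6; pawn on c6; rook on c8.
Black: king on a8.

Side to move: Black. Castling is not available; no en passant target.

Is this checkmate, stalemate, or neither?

Black to move; black king on a8.
In check: yes, from the white rook on c8.
King squares — a7: attacked by Pb6; b7: attacked by Pc6; b8: attacked by Na6.
Legal moves for Black: none.
In check with no legal moves → checkmate.

checkmate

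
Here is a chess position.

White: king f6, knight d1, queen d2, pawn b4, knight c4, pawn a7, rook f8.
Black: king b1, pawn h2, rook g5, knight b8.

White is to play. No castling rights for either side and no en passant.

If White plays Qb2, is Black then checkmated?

yes

After Qb2: black king on b1; in check: yes, from the white queen on b2.
King squares — a1: attacked by Qb2; c1: attacked by Qb2; a2: attacked by Qb2; b2: attacked by Nd1; c2: attacked by Qb2.
Black has no legal moves → checkmate.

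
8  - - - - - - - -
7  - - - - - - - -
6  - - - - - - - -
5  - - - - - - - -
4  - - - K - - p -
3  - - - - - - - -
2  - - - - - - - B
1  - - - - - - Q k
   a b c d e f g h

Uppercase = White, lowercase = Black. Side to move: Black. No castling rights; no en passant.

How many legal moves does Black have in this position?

0

Black to move; king on h1.
In check: yes, from the white queen on g1.
Legal moves: none.
Count: 0.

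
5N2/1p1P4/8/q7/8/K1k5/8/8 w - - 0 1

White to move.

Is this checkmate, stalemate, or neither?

White to move; white king on a3.
In check: yes, from the black queen on a5.
King squares — a2: attacked by Qa5; b2: attacked by Kc3; b3: attacked by Kc3; a4: attacked by Qa5; b4: attacked by Kc3.
Legal moves for White: none.
In check with no legal moves → checkmate.

checkmate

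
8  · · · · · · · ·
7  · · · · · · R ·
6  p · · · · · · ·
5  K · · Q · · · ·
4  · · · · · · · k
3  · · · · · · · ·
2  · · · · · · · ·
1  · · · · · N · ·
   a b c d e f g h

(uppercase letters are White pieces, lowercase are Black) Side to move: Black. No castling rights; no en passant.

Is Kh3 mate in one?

no

After Kh3: white king on a5; in check: no.
White is not in check, so this cannot be checkmate.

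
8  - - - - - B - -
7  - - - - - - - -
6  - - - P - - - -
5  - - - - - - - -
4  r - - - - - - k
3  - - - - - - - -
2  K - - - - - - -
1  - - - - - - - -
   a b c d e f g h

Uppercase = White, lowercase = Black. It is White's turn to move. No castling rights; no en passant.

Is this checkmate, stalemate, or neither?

neither

White to move; white king on a2.
In check: yes, from the black rook on a4.
Legal moves for White: Kb3, Kb2, Kb1.
White is in check but has 3 legal moves → neither.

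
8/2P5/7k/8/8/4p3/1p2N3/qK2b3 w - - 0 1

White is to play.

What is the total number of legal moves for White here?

1

White to move; king on b1.
In check: yes, from the black queen on a1.
Legal moves: Kc2.
Count: 1.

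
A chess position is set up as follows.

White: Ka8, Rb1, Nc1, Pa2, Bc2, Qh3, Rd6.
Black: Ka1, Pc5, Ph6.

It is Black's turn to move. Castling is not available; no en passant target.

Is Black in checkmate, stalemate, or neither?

Black to move; black king on a1.
In check: yes, from the white rook on b1.
King squares — b1: attacked by Bc2; a2: attacked by Nc1; b2: attacked by Rb1.
Legal moves for Black: none.
In check with no legal moves → checkmate.

checkmate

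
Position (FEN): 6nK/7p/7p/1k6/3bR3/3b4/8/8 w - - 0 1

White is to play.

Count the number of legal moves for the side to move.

White to move; king on h8.
In check: yes, from the black bishop on d4.
Legal moves: Kxg8, Kxh7, Re5+, Rxd4.
Count: 4.

4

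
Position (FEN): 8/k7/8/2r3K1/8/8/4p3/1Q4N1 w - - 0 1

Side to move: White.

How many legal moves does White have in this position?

7

White to move; king on g5.
In check: yes, from the black rook on c5.
Legal moves: Kh6, Kg6, Kf6, Kh4, Kg4, Kf4, Qf5.
Count: 7.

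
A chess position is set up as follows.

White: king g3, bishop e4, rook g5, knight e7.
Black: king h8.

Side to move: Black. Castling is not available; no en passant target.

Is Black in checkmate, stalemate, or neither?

stalemate

Black to move; black king on h8.
In check: no.
King squares — g7: attacked by Rg5; h7: attacked by Be4; g8: attacked by Rg5.
Legal moves for Black: none.
Not in check and no legal moves → stalemate.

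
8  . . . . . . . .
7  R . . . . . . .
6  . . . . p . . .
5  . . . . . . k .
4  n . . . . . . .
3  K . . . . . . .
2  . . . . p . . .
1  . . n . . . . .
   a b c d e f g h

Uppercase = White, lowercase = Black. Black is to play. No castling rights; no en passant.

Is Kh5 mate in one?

After Kh5: white king on a3; in check: no.
White is not in check, so this cannot be checkmate.

no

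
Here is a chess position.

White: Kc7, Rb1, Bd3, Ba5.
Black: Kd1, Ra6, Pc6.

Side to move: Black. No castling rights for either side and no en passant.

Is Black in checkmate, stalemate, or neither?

checkmate

Black to move; black king on d1.
In check: yes, from the white rook on b1.
King squares — c1: attacked by Rb1; e1: attacked by Rb1; c2: attacked by Bd3; d2: attacked by Ba5; e2: attacked by Bd3.
Legal moves for Black: none.
In check with no legal moves → checkmate.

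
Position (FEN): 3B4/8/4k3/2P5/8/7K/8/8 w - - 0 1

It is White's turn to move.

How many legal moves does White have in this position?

13

White to move; king on h3.
In check: no.
Legal moves: Be7, Bc7, Bf6, Bb6, Bg5, Ba5, Bh4, Kh4, Kg4, Kg3, Kh2, Kg2, c6.
Count: 13.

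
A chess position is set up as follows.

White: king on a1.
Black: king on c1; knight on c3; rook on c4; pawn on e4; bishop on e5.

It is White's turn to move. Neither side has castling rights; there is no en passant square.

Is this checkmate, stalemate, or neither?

White to move; white king on a1.
In check: no.
King squares — b1: attacked by Kc1; a2: attacked by Nc3; b2: attacked by Kc1.
Legal moves for White: none.
Not in check and no legal moves → stalemate.

stalemate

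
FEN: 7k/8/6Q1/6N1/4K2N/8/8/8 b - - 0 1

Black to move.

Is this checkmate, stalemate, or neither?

Black to move; black king on h8.
In check: no.
King squares — g7: attacked by Qg6; h7: attacked by Ng5; g8: attacked by Qg6.
Legal moves for Black: none.
Not in check and no legal moves → stalemate.

stalemate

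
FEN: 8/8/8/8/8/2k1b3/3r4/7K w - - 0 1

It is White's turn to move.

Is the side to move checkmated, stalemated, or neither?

White to move; white king on h1.
In check: no.
King squares — g1: attacked by Be3; g2: attacked by Rd2; h2: attacked by Rd2.
Legal moves for White: none.
Not in check and no legal moves → stalemate.

stalemate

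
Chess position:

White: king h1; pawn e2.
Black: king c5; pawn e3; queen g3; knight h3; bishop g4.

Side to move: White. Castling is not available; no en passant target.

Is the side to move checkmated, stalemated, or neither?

White to move; white king on h1.
In check: no.
King squares — g1: attacked by Qg3; g2: attacked by Qg3; h2: attacked by Qg3.
Legal moves for White: none.
Not in check and no legal moves → stalemate.

stalemate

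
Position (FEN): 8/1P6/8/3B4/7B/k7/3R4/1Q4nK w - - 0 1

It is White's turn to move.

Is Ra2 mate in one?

yes

After Ra2: black king on a3; in check: yes, from the white rook on a2.
King squares — a2: attacked by Qb1; b2: attacked by Qb1; b3: attacked by Qb1; a4: attacked by Ra2; b4: attacked by Qb1.
Black has no legal moves → checkmate.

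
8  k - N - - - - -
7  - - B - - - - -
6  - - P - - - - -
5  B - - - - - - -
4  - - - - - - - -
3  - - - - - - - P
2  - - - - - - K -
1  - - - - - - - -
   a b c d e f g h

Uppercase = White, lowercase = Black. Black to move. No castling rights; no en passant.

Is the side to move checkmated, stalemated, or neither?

stalemate

Black to move; black king on a8.
In check: no.
King squares — a7: attacked by Nc8; b7: attacked by Pc6; b8: attacked by Bc7.
Legal moves for Black: none.
Not in check and no legal moves → stalemate.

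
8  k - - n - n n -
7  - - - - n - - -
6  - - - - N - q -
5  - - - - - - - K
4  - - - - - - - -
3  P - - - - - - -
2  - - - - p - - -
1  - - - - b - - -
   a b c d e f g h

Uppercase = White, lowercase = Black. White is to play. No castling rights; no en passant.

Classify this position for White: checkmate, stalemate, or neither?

checkmate

White to move; white king on h5.
In check: yes, from the black queen on g6.
King squares — g4: attacked by Qg6; h4: attacked by Be1; g5: attacked by Qg6; g6: attacked by Ne7; h6: attacked by Qg6.
Legal moves for White: none.
In check with no legal moves → checkmate.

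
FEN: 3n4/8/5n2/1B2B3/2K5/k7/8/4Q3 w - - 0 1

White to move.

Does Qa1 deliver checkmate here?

yes

After Qa1: black king on a3; in check: yes, from the white queen on a1.
King squares — a2: attacked by Qa1; b2: attacked by Qa1; b3: attacked by Kc4; a4: attacked by Qa1; b4: attacked by Kc4.
Black has no legal moves → checkmate.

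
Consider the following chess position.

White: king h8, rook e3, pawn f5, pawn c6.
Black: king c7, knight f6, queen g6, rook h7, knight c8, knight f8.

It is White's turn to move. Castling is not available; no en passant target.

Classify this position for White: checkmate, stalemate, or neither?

checkmate

White to move; white king on h8.
In check: yes, from the black rook on h7.
King squares — g7: attacked by Qg6; h7: attacked by Nf6; g8: attacked by Nf6.
Legal moves for White: none.
In check with no legal moves → checkmate.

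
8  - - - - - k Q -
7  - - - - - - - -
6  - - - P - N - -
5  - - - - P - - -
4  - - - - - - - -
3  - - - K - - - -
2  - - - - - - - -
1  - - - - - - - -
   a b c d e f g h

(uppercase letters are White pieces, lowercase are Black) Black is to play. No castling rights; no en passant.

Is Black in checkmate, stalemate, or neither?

checkmate

Black to move; black king on f8.
In check: yes, from the white queen on g8.
King squares — e7: attacked by Pd6; f7: attacked by Qg8; g7: attacked by Qg8; e8: attacked by Nf6; g8: attacked by Nf6.
Legal moves for Black: none.
In check with no legal moves → checkmate.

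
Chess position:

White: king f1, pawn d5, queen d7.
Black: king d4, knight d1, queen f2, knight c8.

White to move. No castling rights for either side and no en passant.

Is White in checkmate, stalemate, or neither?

checkmate

White to move; white king on f1.
In check: yes, from the black queen on f2.
King squares — e1: attacked by Qf2; g1: attacked by Qf2; e2: attacked by Qf2; f2: attacked by Nd1; g2: attacked by Qf2.
Legal moves for White: none.
In check with no legal moves → checkmate.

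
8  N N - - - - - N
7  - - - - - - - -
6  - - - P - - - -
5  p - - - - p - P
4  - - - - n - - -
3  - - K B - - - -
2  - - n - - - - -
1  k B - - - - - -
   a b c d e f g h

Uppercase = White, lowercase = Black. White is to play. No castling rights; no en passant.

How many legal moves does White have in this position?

White to move; king on c3.
In check: yes, from the black knight on e4.
Legal moves: Kc4, Kb3, Kxc2, Bxe4.
Count: 4.

4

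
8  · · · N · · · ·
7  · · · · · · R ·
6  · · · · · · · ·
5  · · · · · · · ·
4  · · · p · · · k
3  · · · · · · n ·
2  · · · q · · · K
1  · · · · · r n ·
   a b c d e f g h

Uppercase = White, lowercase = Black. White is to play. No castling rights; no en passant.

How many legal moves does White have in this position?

0

White to move; king on h2.
In check: yes, from the black queen on d2.
Legal moves: none.
Count: 0.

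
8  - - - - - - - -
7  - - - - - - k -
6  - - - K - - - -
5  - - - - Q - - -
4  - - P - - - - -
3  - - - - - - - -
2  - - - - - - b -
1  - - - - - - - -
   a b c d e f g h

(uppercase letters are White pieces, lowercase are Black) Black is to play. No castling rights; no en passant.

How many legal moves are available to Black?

6

Black to move; king on g7.
In check: yes, from the white queen on e5.
Legal moves: Kg8, Kf8, Kh7, Kf7, Kh6, Kg6.
Count: 6.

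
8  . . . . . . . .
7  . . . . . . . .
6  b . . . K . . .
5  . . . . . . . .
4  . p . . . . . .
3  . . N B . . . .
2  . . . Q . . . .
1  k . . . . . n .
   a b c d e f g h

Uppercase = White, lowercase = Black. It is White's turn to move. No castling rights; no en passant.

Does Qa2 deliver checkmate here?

yes

After Qa2: black king on a1; in check: yes, from the white queen on a2.
King squares — b1: attacked by Qa2; a2: attacked by Nc3; b2: attacked by Qa2.
Black has no legal moves → checkmate.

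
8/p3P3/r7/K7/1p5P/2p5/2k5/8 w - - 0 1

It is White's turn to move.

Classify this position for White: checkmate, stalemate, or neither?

neither

White to move; white king on a5.
In check: yes, from the black rook on a6.
King squares — a4: attacked by Ra6; b4: available; b5: available; a6: available; b6: attacked by Ra6.
Legal moves for White: Kxa6, Kb5, Kxb4.
White is in check but has 3 legal moves → neither.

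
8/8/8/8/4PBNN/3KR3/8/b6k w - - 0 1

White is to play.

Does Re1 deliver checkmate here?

yes

After Re1: black king on h1; in check: yes, from the white rook on e1.
King squares — g1: attacked by Re1; g2: attacked by Nh4; h2: attacked by Bf4.
Black has no legal moves → checkmate.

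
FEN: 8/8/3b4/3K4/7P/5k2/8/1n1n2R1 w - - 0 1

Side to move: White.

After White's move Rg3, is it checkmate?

After Rg3: black king on f3; in check: yes, from the white rook on g3.
Black has 5 legal replies: Kf4, Kxg3, Kf2, Ke2, Bxg3.
In check but a legal move exists → not checkmate.

no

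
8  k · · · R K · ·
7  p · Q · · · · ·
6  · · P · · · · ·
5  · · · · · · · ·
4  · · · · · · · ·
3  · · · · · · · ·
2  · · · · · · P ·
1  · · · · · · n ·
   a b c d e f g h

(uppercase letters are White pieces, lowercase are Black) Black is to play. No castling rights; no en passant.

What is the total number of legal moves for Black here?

Black to move; king on a8.
In check: yes, from the white rook on e8.
Legal moves: none.
Count: 0.

0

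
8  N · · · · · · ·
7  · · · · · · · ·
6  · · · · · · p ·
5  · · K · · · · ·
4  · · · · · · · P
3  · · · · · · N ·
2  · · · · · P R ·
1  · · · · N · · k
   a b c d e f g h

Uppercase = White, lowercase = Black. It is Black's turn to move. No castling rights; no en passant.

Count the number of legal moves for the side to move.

Black to move; king on h1.
In check: yes, from the white knight on g3.
Legal moves: none.
Count: 0.

0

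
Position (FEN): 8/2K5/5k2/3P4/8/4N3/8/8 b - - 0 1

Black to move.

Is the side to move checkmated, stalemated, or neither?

Black to move; black king on f6.
In check: no.
Legal moves for Black: Kg7, Kf7, Ke7, Kg6, Kg5, Ke5.
Black has 6 legal moves and is not in check → neither.

neither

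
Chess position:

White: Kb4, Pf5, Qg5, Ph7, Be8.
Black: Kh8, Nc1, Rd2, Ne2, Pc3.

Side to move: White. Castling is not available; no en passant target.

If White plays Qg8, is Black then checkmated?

yes

After Qg8: black king on h8; in check: yes, from the white queen on g8.
King squares — g7: attacked by Qg8; h7: attacked by Qg8; g8: attacked by Ph7.
Black has no legal moves → checkmate.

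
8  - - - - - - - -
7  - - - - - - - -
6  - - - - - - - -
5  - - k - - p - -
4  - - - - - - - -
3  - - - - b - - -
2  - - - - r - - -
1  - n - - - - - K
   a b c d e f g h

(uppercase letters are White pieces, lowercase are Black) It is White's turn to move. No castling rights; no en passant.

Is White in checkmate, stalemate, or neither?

stalemate

White to move; white king on h1.
In check: no.
King squares — g1: attacked by Be3; g2: attacked by Re2; h2: attacked by Re2.
Legal moves for White: none.
Not in check and no legal moves → stalemate.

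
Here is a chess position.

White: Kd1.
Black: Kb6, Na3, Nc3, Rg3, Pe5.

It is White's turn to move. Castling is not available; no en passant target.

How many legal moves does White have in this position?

White to move; king on d1.
In check: yes, from the black knight on c3.
Legal moves: Kd2, Ke1, Kc1.
Count: 3.

3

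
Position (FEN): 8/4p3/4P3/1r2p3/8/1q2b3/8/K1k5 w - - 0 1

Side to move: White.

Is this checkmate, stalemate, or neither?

stalemate

White to move; white king on a1.
In check: no.
King squares — b1: attacked by Kc1; a2: attacked by Qb3; b2: attacked by Kc1.
Legal moves for White: none.
Not in check and no legal moves → stalemate.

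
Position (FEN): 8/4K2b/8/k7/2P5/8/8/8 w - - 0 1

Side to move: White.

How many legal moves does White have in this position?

White to move; king on e7.
In check: no.
Legal moves: Kf8, Ke8, Kd8, Kf7, Kd7, Kf6, Ke6, Kd6, c5.
Count: 9.

9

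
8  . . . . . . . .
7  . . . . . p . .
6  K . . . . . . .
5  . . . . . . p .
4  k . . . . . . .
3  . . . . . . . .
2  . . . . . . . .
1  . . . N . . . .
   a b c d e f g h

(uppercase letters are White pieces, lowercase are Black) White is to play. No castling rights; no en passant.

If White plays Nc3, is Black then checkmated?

no

After Nc3: black king on a4; in check: yes, from the white knight on c3.
Black has 3 legal replies: Kb4, Kb3, Ka3.
In check but a legal move exists → not checkmate.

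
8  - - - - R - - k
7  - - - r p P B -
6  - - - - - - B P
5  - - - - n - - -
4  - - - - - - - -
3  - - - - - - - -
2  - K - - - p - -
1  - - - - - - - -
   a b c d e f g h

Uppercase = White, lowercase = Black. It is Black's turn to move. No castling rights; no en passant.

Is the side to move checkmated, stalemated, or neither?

Black to move; black king on h8.
In check: yes, from the white bishop on g7 and the white rook on e8.
King squares — g7: attacked by Ph6; h7: attacked by Bg6; g8: attacked by Pf7.
Legal moves for Black: none.
In check with no legal moves → checkmate.

checkmate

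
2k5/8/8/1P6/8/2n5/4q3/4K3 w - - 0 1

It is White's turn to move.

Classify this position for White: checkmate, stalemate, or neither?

White to move; white king on e1.
In check: yes, from the black queen on e2.
King squares — d1: attacked by Qe2; f1: attacked by Qe2; d2: attacked by Qe2; e2: attacked by Nc3; f2: attacked by Qe2.
Legal moves for White: none.
In check with no legal moves → checkmate.

checkmate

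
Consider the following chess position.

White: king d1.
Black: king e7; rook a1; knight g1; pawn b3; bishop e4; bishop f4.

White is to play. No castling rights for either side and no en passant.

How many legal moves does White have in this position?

0

White to move; king on d1.
In check: yes, from the black rook on a1.
Legal moves: none.
Count: 0.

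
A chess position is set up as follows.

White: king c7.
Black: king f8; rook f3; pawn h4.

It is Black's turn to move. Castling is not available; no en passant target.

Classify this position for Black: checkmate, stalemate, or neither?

Black to move; black king on f8.
In check: no.
Legal moves for Black include: Kg8, Ke8, Kg7, Kf7, Ke7, Rf7+, Rf6, Rf5, Rf4, Rh3, Rg3, Re3, Rd3, Rc3+, Rb3, Ra3, Rf2, Rf1, ... (list truncated; more exist).
Black has legal moves and is not in check → neither.

neither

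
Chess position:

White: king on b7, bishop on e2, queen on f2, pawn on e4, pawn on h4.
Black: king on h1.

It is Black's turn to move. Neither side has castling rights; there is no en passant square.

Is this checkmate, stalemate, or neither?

Black to move; black king on h1.
In check: no.
King squares — g1: attacked by Qf2; g2: attacked by Qf2; h2: attacked by Qf2.
Legal moves for Black: none.
Not in check and no legal moves → stalemate.

stalemate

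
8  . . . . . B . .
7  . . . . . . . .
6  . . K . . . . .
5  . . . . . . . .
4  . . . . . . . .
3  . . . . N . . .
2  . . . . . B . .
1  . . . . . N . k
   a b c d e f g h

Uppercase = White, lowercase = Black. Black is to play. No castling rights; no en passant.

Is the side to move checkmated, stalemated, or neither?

Black to move; black king on h1.
In check: no.
King squares — g1: attacked by Bf2; g2: attacked by Ne3; h2: attacked by Nf1.
Legal moves for Black: none.
Not in check and no legal moves → stalemate.

stalemate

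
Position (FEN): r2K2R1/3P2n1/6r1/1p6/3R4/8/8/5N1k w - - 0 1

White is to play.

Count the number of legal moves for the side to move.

2

White to move; king on d8.
In check: yes, from the black rook on a8.
Legal moves: Ke7, Kc7.
Count: 2.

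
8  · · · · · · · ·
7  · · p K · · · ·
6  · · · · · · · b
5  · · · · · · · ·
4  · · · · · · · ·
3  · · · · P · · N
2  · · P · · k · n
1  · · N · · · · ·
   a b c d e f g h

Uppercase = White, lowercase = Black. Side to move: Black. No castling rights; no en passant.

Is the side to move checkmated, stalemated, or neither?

neither

Black to move; black king on f2.
In check: yes, from the white knight on h3.
Legal moves for Black: Kg3, Kf3, Kxe3, Kg2, Kf1, Ke1.
Black is in check but has 6 legal moves → neither.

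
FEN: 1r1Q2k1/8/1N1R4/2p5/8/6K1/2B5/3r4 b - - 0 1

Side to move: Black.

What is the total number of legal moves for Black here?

3

Black to move; king on g8.
In check: yes, from the white queen on d8.
Legal moves: Kg7, Kf7, Rxd8.
Count: 3.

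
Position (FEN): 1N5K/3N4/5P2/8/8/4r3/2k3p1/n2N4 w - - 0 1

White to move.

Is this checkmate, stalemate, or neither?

White to move; white king on h8.
In check: no.
Legal moves for White: Kg8, Kh7, Kg7, Nc6, Na6, Nf8, Nb6, Ne5, Nc5, Nxe3+, Nc3, Nf2, Nb2, f7.
White has 14 legal moves and is not in check → neither.

neither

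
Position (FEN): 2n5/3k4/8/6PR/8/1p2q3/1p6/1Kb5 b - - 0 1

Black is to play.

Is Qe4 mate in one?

yes

After Qe4: white king on b1; in check: yes, from the black queen on e4.
King squares — a1: attacked by Pb2; c1: attacked by Pb2; a2: attacked by Pb3; b2: attacked by Bc1; c2: attacked by Pb3.
White has no legal moves → checkmate.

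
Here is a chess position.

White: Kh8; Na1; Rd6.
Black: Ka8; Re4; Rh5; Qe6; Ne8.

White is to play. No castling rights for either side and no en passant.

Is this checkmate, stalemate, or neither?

checkmate

White to move; white king on h8.
In check: yes, from the black rook on h5.
King squares — g7: attacked by Ne8; h7: attacked by Rh5; g8: attacked by Qe6.
Legal moves for White: none.
In check with no legal moves → checkmate.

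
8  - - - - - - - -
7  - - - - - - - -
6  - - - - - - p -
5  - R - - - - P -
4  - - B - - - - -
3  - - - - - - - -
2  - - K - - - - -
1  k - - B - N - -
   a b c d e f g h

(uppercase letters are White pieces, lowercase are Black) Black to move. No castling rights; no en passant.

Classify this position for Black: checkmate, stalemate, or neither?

Black to move; black king on a1.
In check: no.
King squares — b1: attacked by Kc2; a2: attacked by Bc4; b2: attacked by Kc2.
Legal moves for Black: none.
Not in check and no legal moves → stalemate.

stalemate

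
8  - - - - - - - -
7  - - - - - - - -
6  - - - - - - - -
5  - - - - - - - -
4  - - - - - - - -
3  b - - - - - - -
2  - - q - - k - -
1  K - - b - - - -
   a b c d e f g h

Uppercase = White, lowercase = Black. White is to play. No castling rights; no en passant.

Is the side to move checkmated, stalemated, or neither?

White to move; white king on a1.
In check: no.
King squares — b1: attacked by Qc2; a2: attacked by Qc2; b2: attacked by Qc2.
Legal moves for White: none.
Not in check and no legal moves → stalemate.

stalemate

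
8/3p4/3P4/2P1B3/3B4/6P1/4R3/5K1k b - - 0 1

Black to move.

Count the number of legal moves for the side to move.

Black to move; king on h1.
In check: no.
Legal moves: none.
Count: 0.

0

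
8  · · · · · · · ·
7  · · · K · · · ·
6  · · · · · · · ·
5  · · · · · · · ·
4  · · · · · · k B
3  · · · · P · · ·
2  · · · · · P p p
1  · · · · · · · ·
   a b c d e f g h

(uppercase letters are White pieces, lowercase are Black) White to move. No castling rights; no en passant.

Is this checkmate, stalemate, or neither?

neither

White to move; white king on d7.
In check: no.
Legal moves for White: Ke8, Kd8, Kc8, Ke7, Kc7, Ke6, Kd6, Kc6, Bd8, Be7, Bf6, Bg5, Bg3, e4, f3+, f4.
White has 16 legal moves and is not in check → neither.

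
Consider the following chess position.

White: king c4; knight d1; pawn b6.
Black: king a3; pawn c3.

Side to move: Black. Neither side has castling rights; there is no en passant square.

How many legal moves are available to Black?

Black to move; king on a3.
In check: no.
Legal moves: Ka4, Ka2, c2.
Count: 3.

3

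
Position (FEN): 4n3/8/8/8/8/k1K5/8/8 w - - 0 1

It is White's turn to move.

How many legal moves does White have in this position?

5

White to move; king on c3.
In check: no.
Legal moves: Kd4, Kc4, Kd3, Kd2, Kc2.
Count: 5.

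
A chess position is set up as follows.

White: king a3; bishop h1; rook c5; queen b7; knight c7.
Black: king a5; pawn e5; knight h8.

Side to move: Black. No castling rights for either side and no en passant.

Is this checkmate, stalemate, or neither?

checkmate

Black to move; black king on a5.
In check: yes, from the white rook on c5.
King squares — a4: attacked by Ka3; b4: attacked by Ka3; b5: attacked by Rc5; a6: attacked by Qb7; b6: attacked by Qb7.
Legal moves for Black: none.
In check with no legal moves → checkmate.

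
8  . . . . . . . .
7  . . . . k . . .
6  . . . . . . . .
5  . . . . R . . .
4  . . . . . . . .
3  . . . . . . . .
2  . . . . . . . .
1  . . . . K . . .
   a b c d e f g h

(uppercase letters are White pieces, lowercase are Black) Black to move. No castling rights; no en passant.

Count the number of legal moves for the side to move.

6

Black to move; king on e7.
In check: yes, from the white rook on e5.
Legal moves: Kf8, Kd8, Kf7, Kd7, Kf6, Kd6.
Count: 6.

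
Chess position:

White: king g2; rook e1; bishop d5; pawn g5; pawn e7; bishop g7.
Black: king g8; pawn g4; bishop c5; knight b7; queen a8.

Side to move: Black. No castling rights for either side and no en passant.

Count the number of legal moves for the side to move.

2

Black to move; king on g8.
In check: yes, from the white bishop on d5.
Legal moves: Kh7, Kxg7.
Count: 2.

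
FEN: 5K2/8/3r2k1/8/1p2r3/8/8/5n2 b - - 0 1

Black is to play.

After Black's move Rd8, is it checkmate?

yes

After Rd8: white king on f8; in check: yes, from the black rook on d8.
King squares — e7: attacked by Re4; f7: attacked by Kg6; g7: attacked by Kg6; e8: attacked by Re4; g8: attacked by Rd8.
White has no legal moves → checkmate.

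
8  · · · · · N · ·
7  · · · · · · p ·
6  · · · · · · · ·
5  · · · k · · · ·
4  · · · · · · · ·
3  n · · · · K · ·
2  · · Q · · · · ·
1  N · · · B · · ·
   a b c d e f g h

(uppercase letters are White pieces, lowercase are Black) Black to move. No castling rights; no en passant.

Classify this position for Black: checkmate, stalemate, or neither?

Black to move; black king on d5.
In check: no.
Legal moves for Black: Kd6, Ke5, Kd4, Nb5, Nc4, Nxc2, Nb1, g6, g5.
Black has 9 legal moves and is not in check → neither.

neither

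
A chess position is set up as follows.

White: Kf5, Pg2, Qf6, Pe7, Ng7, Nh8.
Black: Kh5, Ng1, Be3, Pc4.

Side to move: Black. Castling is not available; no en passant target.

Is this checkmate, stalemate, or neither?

checkmate

Black to move; black king on h5.
In check: yes, from the white knight on g7.
King squares — g4: attacked by Kf5; h4: attacked by Qf6; g5: attacked by Kf5; g6: attacked by Kf5; h6: attacked by Qf6.
Legal moves for Black: none.
In check with no legal moves → checkmate.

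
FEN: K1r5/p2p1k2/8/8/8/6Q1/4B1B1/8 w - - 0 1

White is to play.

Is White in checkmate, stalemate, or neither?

neither

White to move; white king on a8.
In check: yes, from the black rook on c8.
King squares — a7: available; b7: available; b8: attacked by Rc8.
Legal moves for White: Kb7, Kxa7, Qb8.
White is in check but has 3 legal moves → neither.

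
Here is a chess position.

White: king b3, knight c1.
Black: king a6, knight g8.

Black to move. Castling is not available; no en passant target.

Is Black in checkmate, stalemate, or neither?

Black to move; black king on a6.
In check: no.
Legal moves for Black: Ne7, Nh6, Nf6, Kb7, Ka7, Kb6, Kb5, Ka5.
Black has 8 legal moves and is not in check → neither.

neither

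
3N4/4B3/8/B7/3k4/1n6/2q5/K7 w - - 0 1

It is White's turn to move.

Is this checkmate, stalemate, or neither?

checkmate

White to move; white king on a1.
In check: yes, from the black knight on b3.
King squares — b1: attacked by Qc2; a2: attacked by Qc2; b2: attacked by Qc2.
Legal moves for White: none.
In check with no legal moves → checkmate.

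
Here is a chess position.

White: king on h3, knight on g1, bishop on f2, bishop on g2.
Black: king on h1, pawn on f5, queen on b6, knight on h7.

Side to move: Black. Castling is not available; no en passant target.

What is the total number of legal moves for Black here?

0

Black to move; king on h1.
In check: yes, from the white bishop on g2.
Legal moves: none.
Count: 0.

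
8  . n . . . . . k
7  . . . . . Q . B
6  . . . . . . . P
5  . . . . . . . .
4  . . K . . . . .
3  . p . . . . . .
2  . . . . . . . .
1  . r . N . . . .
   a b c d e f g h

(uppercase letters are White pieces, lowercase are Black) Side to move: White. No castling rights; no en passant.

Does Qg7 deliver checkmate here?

After Qg7: black king on h8; in check: yes, from the white queen on g7.
King squares — g7: attacked by Ph6; h7: attacked by Qg7; g8: attacked by Qg7.
Black has no legal moves → checkmate.

yes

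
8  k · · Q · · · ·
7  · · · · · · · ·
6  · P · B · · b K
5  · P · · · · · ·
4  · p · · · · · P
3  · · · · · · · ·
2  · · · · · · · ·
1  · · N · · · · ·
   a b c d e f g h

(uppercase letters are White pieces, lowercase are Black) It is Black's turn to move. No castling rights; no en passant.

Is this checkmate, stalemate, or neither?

neither

Black to move; black king on a8.
In check: yes, from the white queen on d8.
King squares — a7: attacked by Pb6; b7: available; b8: attacked by Bd6.
Legal moves for Black: Kb7.
Black is in check but has 1 legal move → neither.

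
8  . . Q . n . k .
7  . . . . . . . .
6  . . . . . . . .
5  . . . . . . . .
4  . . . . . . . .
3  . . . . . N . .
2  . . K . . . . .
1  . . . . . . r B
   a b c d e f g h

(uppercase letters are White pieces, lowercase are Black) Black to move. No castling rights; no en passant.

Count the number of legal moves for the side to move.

18

Black to move; king on g8.
In check: no.
Legal moves: Kh8, Kf8, Kh7, Kg7, Kf7, Rg7, Rg6, Rg5, Rg4, Rg3, Rg2+, Rxh1, Rf1, Re1, Rd1, Rc1+, Rb1, Ra1.
Count: 18.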